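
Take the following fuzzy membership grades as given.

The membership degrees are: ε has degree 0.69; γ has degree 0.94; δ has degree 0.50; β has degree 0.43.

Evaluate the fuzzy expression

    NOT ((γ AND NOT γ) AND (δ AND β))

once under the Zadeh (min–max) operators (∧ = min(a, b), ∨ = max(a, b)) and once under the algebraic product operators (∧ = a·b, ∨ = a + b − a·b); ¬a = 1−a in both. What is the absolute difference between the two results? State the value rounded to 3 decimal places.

Under Zadeh (min–max):
  NOT γ = 1 − 0.94 = 0.06
  γ AND NOT γ = min(a, b) on (0.94, 0.06) = 0.06
  δ AND β = min(a, b) on (0.50, 0.43) = 0.43
  (γ AND NOT γ) AND (δ AND β) = min(a, b) on (0.06, 0.43) = 0.06
  NOT ((γ AND NOT γ) AND (δ AND β)) = 1 − 0.06 = 0.94
  → value = 0.9400
Under algebraic product:
  NOT γ = 1 − 0.9400 = 0.0600
  γ AND NOT γ = a·b on (0.9400, 0.0600) = 0.0564
  δ AND β = a·b on (0.5000, 0.4300) = 0.2150
  (γ AND NOT γ) AND (δ AND β) = a·b on (0.0564, 0.2150) = 0.0121
  NOT ((γ AND NOT γ) AND (δ AND β)) = 1 − 0.0121 = 0.9879
  → value = 0.9879
|0.9400 − 0.9879| = 0.048

0.048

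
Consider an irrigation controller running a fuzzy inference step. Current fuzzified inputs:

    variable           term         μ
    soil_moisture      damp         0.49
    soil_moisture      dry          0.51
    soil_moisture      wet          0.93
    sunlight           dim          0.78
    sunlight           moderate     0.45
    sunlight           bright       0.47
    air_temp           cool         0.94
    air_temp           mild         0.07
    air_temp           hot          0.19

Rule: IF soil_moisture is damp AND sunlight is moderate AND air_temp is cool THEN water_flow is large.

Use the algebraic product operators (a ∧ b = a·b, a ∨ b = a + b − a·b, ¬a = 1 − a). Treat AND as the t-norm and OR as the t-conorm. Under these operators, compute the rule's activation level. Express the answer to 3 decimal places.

firing strength: damp=0.49, moderate=0.45, cool=0.94; AND[a·b] → w = 0.2073

0.207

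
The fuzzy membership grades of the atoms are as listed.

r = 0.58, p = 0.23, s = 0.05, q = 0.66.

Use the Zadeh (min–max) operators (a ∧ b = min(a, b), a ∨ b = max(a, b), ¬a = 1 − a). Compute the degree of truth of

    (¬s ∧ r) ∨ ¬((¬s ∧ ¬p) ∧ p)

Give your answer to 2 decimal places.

0.77

¬s = 1 − 0.05 = 0.95
¬s ∧ r = min(a, b) on (0.95, 0.58) = 0.58
¬s = 1 − 0.05 = 0.95
¬p = 1 − 0.23 = 0.77
¬s ∧ ¬p = min(a, b) on (0.95, 0.77) = 0.77
(¬s ∧ ¬p) ∧ p = min(a, b) on (0.77, 0.23) = 0.23
¬((¬s ∧ ¬p) ∧ p) = 1 − 0.23 = 0.77
(¬s ∧ r) ∨ ¬((¬s ∧ ¬p) ∧ p) = max(a, b) on (0.58, 0.77) = 0.77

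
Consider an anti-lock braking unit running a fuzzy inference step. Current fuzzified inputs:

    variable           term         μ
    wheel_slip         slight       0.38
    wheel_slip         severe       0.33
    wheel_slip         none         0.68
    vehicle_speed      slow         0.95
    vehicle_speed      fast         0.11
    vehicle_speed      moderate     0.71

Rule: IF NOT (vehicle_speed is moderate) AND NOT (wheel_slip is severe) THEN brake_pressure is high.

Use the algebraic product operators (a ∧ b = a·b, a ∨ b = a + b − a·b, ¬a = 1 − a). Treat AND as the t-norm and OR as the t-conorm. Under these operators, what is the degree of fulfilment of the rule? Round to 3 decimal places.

0.194

firing strength: ¬moderate=1−0.71=0.29, ¬severe=1−0.33=0.67; AND[a·b] → w = 0.1943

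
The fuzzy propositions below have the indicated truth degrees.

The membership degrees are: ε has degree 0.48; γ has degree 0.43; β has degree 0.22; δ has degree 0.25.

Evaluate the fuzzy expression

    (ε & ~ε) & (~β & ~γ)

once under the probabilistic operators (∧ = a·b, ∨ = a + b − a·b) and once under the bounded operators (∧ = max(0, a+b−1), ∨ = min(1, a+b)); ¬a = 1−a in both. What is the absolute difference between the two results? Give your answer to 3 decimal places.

0.111

Under probabilistic:
  ~ε = 1 − 0.4800 = 0.5200
  ε & ~ε = a·b on (0.4800, 0.5200) = 0.2496
  ~β = 1 − 0.2200 = 0.7800
  ~γ = 1 − 0.4300 = 0.5700
  ~β & ~γ = a·b on (0.7800, 0.5700) = 0.4446
  (ε & ~ε) & (~β & ~γ) = a·b on (0.2496, 0.4446) = 0.1110
  → value = 0.1110
Under bounded:
  ~ε = 1 − 0.48 = 0.52
  ε & ~ε = max(0, a+b−1) on (0.48, 0.52) = 0.00
  ~β = 1 − 0.22 = 0.78
  ~γ = 1 − 0.43 = 0.57
  ~β & ~γ = max(0, a+b−1) on (0.78, 0.57) = 0.35
  (ε & ~ε) & (~β & ~γ) = max(0, a+b−1) on (0.00, 0.35) = 0.00
  → value = 0.0000
|0.1110 − 0.0000| = 0.111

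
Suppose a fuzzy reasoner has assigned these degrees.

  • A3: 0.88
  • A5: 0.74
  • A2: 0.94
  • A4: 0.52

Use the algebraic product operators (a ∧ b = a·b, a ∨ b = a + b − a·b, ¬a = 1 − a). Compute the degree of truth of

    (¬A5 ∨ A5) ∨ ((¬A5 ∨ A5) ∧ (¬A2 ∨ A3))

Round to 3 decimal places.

¬A5 = 1 − 0.7400 = 0.2600
¬A5 ∨ A5 = a + b − a·b on (0.2600, 0.7400) = 0.8076
¬A5 = 1 − 0.7400 = 0.2600
¬A5 ∨ A5 = a + b − a·b on (0.2600, 0.7400) = 0.8076
¬A2 = 1 − 0.9400 = 0.0600
¬A2 ∨ A3 = a + b − a·b on (0.0600, 0.8800) = 0.8872
(¬A5 ∨ A5) ∧ (¬A2 ∨ A3) = a·b on (0.8076, 0.8872) = 0.7165
(¬A5 ∨ A5) ∨ ((¬A5 ∨ A5) ∧ (¬A2 ∨ A3)) = a + b − a·b on (0.8076, 0.7165) = 0.9455

0.945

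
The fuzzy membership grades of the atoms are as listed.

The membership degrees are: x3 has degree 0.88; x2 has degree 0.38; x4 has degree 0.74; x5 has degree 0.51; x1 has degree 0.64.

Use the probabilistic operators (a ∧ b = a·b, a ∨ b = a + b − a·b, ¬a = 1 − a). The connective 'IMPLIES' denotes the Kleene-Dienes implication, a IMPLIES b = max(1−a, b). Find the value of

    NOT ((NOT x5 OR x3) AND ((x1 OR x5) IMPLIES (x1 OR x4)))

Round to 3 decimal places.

NOT x5 = 1 − 0.5100 = 0.4900
NOT x5 OR x3 = a + b − a·b on (0.4900, 0.8800) = 0.9388
x1 OR x5 = a + b − a·b on (0.6400, 0.5100) = 0.8236
x1 OR x4 = a + b − a·b on (0.6400, 0.7400) = 0.9064
(x1 OR x5) IMPLIES (x1 OR x4)  [Kleene-Dienes: max(1−a, b)] with a=0.8236, b=0.9064 → 0.9064
(NOT x5 OR x3) AND ((x1 OR x5) IMPLIES (x1 OR x4)) = a·b on (0.9388, 0.9064) = 0.8509
NOT ((NOT x5 OR x3) AND ((x1 OR x5) IMPLIES (x1 OR x4))) = 1 − 0.8509 = 0.1491

0.149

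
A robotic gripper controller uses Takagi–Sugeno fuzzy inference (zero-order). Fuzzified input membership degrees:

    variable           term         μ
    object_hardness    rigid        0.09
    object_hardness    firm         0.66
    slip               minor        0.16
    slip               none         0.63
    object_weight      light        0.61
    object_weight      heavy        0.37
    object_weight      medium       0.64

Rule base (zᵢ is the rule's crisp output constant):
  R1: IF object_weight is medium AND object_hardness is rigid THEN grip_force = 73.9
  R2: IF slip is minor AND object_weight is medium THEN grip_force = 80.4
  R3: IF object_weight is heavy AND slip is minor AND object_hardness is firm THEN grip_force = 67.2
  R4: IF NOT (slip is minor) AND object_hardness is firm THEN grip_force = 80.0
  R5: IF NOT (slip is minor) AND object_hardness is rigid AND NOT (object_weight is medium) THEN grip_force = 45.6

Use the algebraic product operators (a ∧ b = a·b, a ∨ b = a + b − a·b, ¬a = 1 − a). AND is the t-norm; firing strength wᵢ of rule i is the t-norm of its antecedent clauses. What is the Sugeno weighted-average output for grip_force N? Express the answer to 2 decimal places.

77.76

R1 (z=73.9): medium=0.64, rigid=0.09; AND[a·b] → w = 0.0576
R2 (z=80.4): minor=0.16, medium=0.64; AND[a·b] → w = 0.1024
R3 (z=67.2): heavy=0.37, minor=0.16, firm=0.66; AND[a·b] → w = 0.0391
R4 (z=80.0): ¬minor=1−0.16=0.84, firm=0.66; AND[a·b] → w = 0.5544
R5 (z=45.6): ¬minor=1−0.16=0.84, rigid=0.09, ¬medium=1−0.64=0.36; AND[a·b] → w = 0.0272
Weighted average = (0.0576·73.9 + 0.1024·80.4 + 0.0391·67.2 + 0.5544·80.0 + 0.0272·45.6) / (0.0576 + 0.1024 + 0.0391 + 0.5544 + 0.0272)
  = 60.7083 / 0.7807 = 77.76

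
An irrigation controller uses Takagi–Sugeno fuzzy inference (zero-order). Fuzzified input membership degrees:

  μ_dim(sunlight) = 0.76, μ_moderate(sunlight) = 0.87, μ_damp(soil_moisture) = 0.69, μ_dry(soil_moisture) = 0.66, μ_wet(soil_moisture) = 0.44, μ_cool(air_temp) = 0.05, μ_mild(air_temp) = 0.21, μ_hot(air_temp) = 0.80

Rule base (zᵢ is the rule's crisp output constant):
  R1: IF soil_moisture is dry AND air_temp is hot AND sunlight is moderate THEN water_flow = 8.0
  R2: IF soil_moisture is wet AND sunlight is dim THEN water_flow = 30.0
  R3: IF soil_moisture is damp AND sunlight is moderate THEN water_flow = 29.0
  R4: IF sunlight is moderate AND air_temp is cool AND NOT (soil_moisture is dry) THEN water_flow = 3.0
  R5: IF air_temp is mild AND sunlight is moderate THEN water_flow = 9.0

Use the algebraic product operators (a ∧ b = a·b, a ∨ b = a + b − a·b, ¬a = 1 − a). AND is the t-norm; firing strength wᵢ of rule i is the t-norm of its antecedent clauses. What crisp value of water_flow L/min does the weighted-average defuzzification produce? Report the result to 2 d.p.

R1 (z=8.0): dry=0.66, hot=0.80, moderate=0.87; AND[a·b] → w = 0.4594
R2 (z=30.0): wet=0.44, dim=0.76; AND[a·b] → w = 0.3344
R3 (z=29.0): damp=0.69, moderate=0.87; AND[a·b] → w = 0.6003
R4 (z=3.0): moderate=0.87, cool=0.05, ¬dry=1−0.66=0.34; AND[a·b] → w = 0.0148
R5 (z=9.0): mild=0.21, moderate=0.87; AND[a·b] → w = 0.1827
Weighted average = (0.4594·8.0 + 0.3344·30.0 + 0.6003·29.0 + 0.0148·3.0 + 0.1827·9.0) / (0.4594 + 0.3344 + 0.6003 + 0.0148 + 0.1827)
  = 32.8043 / 1.5916 = 20.61

20.61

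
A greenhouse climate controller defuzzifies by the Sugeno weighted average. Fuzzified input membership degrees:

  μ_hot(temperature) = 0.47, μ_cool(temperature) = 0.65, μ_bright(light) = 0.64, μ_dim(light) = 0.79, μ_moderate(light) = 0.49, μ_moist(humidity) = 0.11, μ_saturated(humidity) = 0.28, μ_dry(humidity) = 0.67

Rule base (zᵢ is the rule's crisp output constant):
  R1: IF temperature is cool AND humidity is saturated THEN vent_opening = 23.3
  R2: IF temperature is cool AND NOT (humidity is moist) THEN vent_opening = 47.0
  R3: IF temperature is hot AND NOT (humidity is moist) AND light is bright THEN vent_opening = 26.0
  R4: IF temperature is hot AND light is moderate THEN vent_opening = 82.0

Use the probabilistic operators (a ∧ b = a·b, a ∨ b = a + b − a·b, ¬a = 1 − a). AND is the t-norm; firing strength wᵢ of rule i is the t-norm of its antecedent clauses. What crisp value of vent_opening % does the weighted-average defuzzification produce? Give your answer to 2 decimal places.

R1 (z=23.3): cool=0.65, saturated=0.28; AND[a·b] → w = 0.1820
R2 (z=47.0): cool=0.65, ¬moist=1−0.11=0.89; AND[a·b] → w = 0.5785
R3 (z=26.0): hot=0.47, ¬moist=1−0.11=0.89, bright=0.64; AND[a·b] → w = 0.2677
R4 (z=82.0): hot=0.47, moderate=0.49; AND[a·b] → w = 0.2303
Weighted average = (0.1820·23.3 + 0.5785·47.0 + 0.2677·26.0 + 0.2303·82.0) / (0.1820 + 0.5785 + 0.2677 + 0.2303)
  = 57.2752 / 1.2585 = 45.51

45.51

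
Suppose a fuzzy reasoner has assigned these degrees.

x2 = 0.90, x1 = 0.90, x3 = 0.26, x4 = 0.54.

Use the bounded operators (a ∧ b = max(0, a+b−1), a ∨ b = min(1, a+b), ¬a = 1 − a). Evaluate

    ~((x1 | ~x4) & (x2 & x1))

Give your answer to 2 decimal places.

~x4 = 1 − 0.54 = 0.46
x1 | ~x4 = min(1, a+b) on (0.90, 0.46) = 1.00
x2 & x1 = max(0, a+b−1) on (0.90, 0.90) = 0.80
(x1 | ~x4) & (x2 & x1) = max(0, a+b−1) on (1.00, 0.80) = 0.80
~((x1 | ~x4) & (x2 & x1)) = 1 − 0.80 = 0.20

0.20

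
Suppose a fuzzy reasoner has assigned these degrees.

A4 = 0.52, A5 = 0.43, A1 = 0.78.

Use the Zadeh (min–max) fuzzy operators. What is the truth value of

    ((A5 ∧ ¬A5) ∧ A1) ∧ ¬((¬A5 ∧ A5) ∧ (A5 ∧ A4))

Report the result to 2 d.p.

¬A5 = 1 − 0.43 = 0.57
A5 ∧ ¬A5 = min(a, b) on (0.43, 0.57) = 0.43
(A5 ∧ ¬A5) ∧ A1 = min(a, b) on (0.43, 0.78) = 0.43
¬A5 = 1 − 0.43 = 0.57
¬A5 ∧ A5 = min(a, b) on (0.57, 0.43) = 0.43
A5 ∧ A4 = min(a, b) on (0.43, 0.52) = 0.43
(¬A5 ∧ A5) ∧ (A5 ∧ A4) = min(a, b) on (0.43, 0.43) = 0.43
¬((¬A5 ∧ A5) ∧ (A5 ∧ A4)) = 1 − 0.43 = 0.57
((A5 ∧ ¬A5) ∧ A1) ∧ ¬((¬A5 ∧ A5) ∧ (A5 ∧ A4)) = min(a, b) on (0.43, 0.57) = 0.43

0.43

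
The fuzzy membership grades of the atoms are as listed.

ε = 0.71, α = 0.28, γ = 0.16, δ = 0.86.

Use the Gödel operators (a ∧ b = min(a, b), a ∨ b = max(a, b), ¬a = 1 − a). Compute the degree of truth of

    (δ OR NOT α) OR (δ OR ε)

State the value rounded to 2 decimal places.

NOT α = 1 − 0.28 = 0.72
δ OR NOT α = max(a, b) on (0.86, 0.72) = 0.86
δ OR ε = max(a, b) on (0.86, 0.71) = 0.86
(δ OR NOT α) OR (δ OR ε) = max(a, b) on (0.86, 0.86) = 0.86

0.86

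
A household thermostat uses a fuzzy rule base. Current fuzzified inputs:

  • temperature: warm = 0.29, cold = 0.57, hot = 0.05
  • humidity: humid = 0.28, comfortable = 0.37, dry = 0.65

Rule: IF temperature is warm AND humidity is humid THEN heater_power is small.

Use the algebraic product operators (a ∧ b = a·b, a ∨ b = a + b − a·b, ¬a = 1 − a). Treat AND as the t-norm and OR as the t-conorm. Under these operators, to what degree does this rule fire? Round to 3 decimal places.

firing strength: warm=0.29, humid=0.28; AND[a·b] → w = 0.0812

0.081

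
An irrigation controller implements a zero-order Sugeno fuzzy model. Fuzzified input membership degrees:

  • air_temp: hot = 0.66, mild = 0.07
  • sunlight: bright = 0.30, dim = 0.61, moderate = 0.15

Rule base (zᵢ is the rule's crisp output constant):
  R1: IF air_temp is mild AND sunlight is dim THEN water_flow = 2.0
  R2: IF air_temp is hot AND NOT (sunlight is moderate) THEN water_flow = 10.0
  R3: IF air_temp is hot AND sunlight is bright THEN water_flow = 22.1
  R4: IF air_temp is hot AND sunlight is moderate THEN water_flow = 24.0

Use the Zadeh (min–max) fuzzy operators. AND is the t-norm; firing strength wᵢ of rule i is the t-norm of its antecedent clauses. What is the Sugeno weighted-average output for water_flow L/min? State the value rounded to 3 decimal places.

14.381

R1 (z=2.0): mild=0.07, dim=0.61; AND[min(a, b)] → w = 0.07
R2 (z=10.0): hot=0.66, ¬moderate=1−0.15=0.85; AND[min(a, b)] → w = 0.66
R3 (z=22.1): hot=0.66, bright=0.30; AND[min(a, b)] → w = 0.30
R4 (z=24.0): hot=0.66, moderate=0.15; AND[min(a, b)] → w = 0.15
Weighted average = (0.07·2.0 + 0.66·10.0 + 0.30·22.1 + 0.15·24.0) / (0.07 + 0.66 + 0.30 + 0.15)
  = 16.9700 / 1.1800 = 14.381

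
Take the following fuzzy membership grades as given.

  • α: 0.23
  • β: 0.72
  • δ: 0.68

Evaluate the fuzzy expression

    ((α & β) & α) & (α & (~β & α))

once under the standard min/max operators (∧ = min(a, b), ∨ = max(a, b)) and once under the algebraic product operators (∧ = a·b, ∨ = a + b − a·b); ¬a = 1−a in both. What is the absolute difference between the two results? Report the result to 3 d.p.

Under standard min/max:
  α & β = min(a, b) on (0.23, 0.72) = 0.23
  (α & β) & α = min(a, b) on (0.23, 0.23) = 0.23
  ~β = 1 − 0.72 = 0.28
  ~β & α = min(a, b) on (0.28, 0.23) = 0.23
  α & (~β & α) = min(a, b) on (0.23, 0.23) = 0.23
  ((α & β) & α) & (α & (~β & α)) = min(a, b) on (0.23, 0.23) = 0.23
  → value = 0.2300
Under algebraic product:
  α & β = a·b on (0.2300, 0.7200) = 0.1656
  (α & β) & α = a·b on (0.1656, 0.2300) = 0.0381
  ~β = 1 − 0.7200 = 0.2800
  ~β & α = a·b on (0.2800, 0.2300) = 0.0644
  α & (~β & α) = a·b on (0.2300, 0.0644) = 0.0148
  ((α & β) & α) & (α & (~β & α)) = a·b on (0.0381, 0.0148) = 0.0006
  → value = 0.0006
|0.2300 − 0.0006| = 0.229

0.229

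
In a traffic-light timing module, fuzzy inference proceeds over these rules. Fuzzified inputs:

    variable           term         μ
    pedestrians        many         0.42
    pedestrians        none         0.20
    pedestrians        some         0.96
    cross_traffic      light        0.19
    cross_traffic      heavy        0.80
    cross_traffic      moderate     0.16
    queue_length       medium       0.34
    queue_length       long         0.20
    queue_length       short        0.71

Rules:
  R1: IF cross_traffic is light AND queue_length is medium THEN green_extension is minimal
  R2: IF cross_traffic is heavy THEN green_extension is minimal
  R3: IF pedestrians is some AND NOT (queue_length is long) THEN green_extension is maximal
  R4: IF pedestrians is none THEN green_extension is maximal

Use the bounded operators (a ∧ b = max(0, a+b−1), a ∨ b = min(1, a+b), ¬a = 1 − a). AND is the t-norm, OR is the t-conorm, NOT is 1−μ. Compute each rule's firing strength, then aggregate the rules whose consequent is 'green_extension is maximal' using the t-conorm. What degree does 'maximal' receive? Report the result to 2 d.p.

R1: light=0.19, medium=0.34; AND[max(0, a+b−1)] → w = 0.00
R2: heavy=0.80 → w = 0.80
R3: some=0.96, ¬long=1−0.20=0.80; AND[max(0, a+b−1)] → w = 0.76
R4: none=0.20 → w = 0.20
Rules with consequent 'maximal': {R3, R4} → strengths 0.76, 0.20
Aggregate via t-conorm [min(1, a+b)]: 0.96

0.96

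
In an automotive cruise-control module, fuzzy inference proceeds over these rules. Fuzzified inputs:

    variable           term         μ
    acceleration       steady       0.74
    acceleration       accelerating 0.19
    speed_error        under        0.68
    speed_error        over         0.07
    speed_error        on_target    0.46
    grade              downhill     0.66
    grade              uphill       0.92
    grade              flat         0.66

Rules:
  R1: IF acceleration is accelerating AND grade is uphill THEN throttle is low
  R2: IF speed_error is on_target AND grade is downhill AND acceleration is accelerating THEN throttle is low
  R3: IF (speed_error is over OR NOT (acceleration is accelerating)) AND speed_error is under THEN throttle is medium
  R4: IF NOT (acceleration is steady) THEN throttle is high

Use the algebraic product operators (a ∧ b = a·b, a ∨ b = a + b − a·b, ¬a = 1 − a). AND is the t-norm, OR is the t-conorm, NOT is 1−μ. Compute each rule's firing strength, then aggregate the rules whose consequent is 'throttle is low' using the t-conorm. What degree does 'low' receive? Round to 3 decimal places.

0.222

R1: accelerating=0.19, uphill=0.92; AND[a·b] → w = 0.1748
R2: on_target=0.46, downhill=0.66, accelerating=0.19; AND[a·b] → w = 0.0577
R3: (over=0.07 OR ¬accelerating=1−0.19=0.81) = 0.8233; AND[a·b] with under=0.68 → w = 0.5598
R4: ¬steady=1−0.74=0.26 → w = 0.2600
Rules with consequent 'low': {R1, R2} → strengths 0.1748, 0.0577
Aggregate via t-conorm [a + b − a·b]: 0.2224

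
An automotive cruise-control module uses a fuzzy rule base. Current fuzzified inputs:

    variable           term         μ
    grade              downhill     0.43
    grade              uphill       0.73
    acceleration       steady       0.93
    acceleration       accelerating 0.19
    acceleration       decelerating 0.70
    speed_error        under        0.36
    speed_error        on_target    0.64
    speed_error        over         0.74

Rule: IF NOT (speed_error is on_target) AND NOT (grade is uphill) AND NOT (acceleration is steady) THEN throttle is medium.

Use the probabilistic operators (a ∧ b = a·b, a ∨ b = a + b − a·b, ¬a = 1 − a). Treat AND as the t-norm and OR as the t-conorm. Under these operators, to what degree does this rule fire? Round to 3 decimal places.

0.007

firing strength: ¬on_target=1−0.64=0.36, ¬uphill=1−0.73=0.27, ¬steady=1−0.93=0.07; AND[a·b] → w = 0.0068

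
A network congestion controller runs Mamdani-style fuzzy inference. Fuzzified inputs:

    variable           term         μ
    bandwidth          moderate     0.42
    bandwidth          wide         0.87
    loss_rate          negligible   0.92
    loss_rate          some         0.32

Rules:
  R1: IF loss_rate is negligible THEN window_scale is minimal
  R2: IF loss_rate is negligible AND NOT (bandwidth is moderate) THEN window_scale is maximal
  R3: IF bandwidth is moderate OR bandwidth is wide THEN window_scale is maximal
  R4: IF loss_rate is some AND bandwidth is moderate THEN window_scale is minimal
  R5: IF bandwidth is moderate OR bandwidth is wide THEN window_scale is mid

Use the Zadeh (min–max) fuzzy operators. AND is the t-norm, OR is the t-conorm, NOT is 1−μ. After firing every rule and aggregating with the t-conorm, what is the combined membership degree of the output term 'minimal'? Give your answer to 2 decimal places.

0.92

R1: negligible=0.92 → w = 0.92
R2: negligible=0.92, ¬moderate=1−0.42=0.58; AND[min(a, b)] → w = 0.58
R3: moderate=0.42, wide=0.87; OR[max(a, b)] → w = 0.87
R4: some=0.32, moderate=0.42; AND[min(a, b)] → w = 0.32
R5: moderate=0.42, wide=0.87; OR[max(a, b)] → w = 0.87
Rules with consequent 'minimal': {R1, R4} → strengths 0.92, 0.32
Aggregate via t-conorm [max(a, b)]: 0.92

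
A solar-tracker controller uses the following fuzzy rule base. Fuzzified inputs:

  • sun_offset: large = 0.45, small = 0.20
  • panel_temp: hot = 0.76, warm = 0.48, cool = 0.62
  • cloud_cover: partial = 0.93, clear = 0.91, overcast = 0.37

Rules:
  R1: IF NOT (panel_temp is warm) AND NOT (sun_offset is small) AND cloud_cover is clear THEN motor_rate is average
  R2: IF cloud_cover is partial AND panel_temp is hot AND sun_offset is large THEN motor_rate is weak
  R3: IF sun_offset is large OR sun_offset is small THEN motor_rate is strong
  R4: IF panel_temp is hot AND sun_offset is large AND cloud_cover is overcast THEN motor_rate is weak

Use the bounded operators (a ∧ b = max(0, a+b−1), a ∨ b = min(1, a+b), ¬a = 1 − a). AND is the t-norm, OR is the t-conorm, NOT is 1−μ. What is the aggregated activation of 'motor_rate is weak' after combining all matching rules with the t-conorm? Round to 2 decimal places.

R1: ¬warm=1−0.48=0.52, ¬small=1−0.20=0.80, clear=0.91; AND[max(0, a+b−1)] → w = 0.23
R2: partial=0.93, hot=0.76, large=0.45; AND[max(0, a+b−1)] → w = 0.14
R3: large=0.45, small=0.20; OR[min(1, a+b)] → w = 0.65
R4: hot=0.76, large=0.45, overcast=0.37; AND[max(0, a+b−1)] → w = 0.00
Rules with consequent 'weak': {R2, R4} → strengths 0.14, 0.00
Aggregate via t-conorm [min(1, a+b)]: 0.14

0.14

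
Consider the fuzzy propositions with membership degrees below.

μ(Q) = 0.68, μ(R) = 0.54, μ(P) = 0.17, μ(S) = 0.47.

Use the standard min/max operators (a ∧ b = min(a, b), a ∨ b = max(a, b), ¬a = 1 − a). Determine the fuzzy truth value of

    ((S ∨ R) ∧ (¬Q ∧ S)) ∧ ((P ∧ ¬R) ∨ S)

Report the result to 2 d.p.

0.32

S ∨ R = max(a, b) on (0.47, 0.54) = 0.54
¬Q = 1 − 0.68 = 0.32
¬Q ∧ S = min(a, b) on (0.32, 0.47) = 0.32
(S ∨ R) ∧ (¬Q ∧ S) = min(a, b) on (0.54, 0.32) = 0.32
¬R = 1 − 0.54 = 0.46
P ∧ ¬R = min(a, b) on (0.17, 0.46) = 0.17
(P ∧ ¬R) ∨ S = max(a, b) on (0.17, 0.47) = 0.47
((S ∨ R) ∧ (¬Q ∧ S)) ∧ ((P ∧ ¬R) ∨ S) = min(a, b) on (0.32, 0.47) = 0.32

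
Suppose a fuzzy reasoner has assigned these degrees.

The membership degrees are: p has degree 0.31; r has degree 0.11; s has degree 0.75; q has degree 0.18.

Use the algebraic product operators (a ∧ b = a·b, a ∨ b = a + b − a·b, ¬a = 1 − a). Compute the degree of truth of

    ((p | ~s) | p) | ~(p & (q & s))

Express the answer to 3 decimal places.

~s = 1 − 0.7500 = 0.2500
p | ~s = a + b − a·b on (0.3100, 0.2500) = 0.4825
(p | ~s) | p = a + b − a·b on (0.4825, 0.3100) = 0.6429
q & s = a·b on (0.1800, 0.7500) = 0.1350
p & (q & s) = a·b on (0.3100, 0.1350) = 0.0419
~(p & (q & s)) = 1 − 0.0419 = 0.9581
((p | ~s) | p) | ~(p & (q & s)) = a + b − a·b on (0.6429, 0.9581) = 0.9851

0.985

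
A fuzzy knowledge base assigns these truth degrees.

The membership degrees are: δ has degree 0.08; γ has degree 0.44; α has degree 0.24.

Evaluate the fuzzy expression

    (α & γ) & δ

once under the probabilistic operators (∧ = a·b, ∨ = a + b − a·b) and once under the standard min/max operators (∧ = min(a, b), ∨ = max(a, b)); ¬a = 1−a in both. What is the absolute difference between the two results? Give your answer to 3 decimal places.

0.072

Under probabilistic:
  α & γ = a·b on (0.2400, 0.4400) = 0.1056
  (α & γ) & δ = a·b on (0.1056, 0.0800) = 0.0084
  → value = 0.0084
Under standard min/max:
  α & γ = min(a, b) on (0.24, 0.44) = 0.24
  (α & γ) & δ = min(a, b) on (0.24, 0.08) = 0.08
  → value = 0.0800
|0.0084 − 0.0800| = 0.072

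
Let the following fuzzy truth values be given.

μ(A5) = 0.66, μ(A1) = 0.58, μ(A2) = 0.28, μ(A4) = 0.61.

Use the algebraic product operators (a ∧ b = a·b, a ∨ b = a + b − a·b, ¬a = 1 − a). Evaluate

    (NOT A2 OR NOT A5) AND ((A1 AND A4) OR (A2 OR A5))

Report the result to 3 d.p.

NOT A2 = 1 − 0.2800 = 0.7200
NOT A5 = 1 − 0.6600 = 0.3400
NOT A2 OR NOT A5 = a + b − a·b on (0.7200, 0.3400) = 0.8152
A1 AND A4 = a·b on (0.5800, 0.6100) = 0.3538
A2 OR A5 = a + b − a·b on (0.2800, 0.6600) = 0.7552
(A1 AND A4) OR (A2 OR A5) = a + b − a·b on (0.3538, 0.7552) = 0.8418
(NOT A2 OR NOT A5) AND ((A1 AND A4) OR (A2 OR A5)) = a·b on (0.8152, 0.8418) = 0.6862

0.686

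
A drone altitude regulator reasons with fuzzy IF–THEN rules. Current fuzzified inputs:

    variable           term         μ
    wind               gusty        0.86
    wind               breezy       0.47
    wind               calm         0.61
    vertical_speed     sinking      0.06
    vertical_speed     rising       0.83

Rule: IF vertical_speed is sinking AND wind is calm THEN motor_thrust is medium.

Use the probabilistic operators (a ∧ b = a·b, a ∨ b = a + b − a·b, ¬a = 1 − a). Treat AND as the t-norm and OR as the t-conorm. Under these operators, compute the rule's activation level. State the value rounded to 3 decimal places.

0.037

firing strength: sinking=0.06, calm=0.61; AND[a·b] → w = 0.0366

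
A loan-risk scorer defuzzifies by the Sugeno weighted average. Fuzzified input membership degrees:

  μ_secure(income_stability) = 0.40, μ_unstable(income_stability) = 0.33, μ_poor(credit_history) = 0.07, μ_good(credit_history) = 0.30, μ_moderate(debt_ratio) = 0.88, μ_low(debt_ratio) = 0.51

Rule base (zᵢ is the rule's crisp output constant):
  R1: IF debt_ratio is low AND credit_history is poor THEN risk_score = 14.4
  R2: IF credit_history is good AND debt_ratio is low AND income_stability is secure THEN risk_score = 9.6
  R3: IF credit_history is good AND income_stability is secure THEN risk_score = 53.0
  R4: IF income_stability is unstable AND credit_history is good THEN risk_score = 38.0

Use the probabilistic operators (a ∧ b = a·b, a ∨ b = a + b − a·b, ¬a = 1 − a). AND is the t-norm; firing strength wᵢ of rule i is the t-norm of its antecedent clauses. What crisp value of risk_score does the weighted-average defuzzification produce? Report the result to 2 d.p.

R1 (z=14.4): low=0.51, poor=0.07; AND[a·b] → w = 0.0357
R2 (z=9.6): good=0.30, low=0.51, secure=0.40; AND[a·b] → w = 0.0612
R3 (z=53.0): good=0.30, secure=0.40; AND[a·b] → w = 0.1200
R4 (z=38.0): unstable=0.33, good=0.30; AND[a·b] → w = 0.0990
Weighted average = (0.0357·14.4 + 0.0612·9.6 + 0.1200·53.0 + 0.0990·38.0) / (0.0357 + 0.0612 + 0.1200 + 0.0990)
  = 11.2236 / 0.3159 = 35.53

35.53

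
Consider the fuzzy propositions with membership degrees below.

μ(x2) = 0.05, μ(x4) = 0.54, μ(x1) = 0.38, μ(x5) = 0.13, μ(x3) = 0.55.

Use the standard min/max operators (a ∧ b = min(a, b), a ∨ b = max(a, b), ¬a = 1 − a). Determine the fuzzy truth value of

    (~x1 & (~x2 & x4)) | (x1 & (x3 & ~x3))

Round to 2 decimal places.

~x1 = 1 − 0.38 = 0.62
~x2 = 1 − 0.05 = 0.95
~x2 & x4 = min(a, b) on (0.95, 0.54) = 0.54
~x1 & (~x2 & x4) = min(a, b) on (0.62, 0.54) = 0.54
~x3 = 1 − 0.55 = 0.45
x3 & ~x3 = min(a, b) on (0.55, 0.45) = 0.45
x1 & (x3 & ~x3) = min(a, b) on (0.38, 0.45) = 0.38
(~x1 & (~x2 & x4)) | (x1 & (x3 & ~x3)) = max(a, b) on (0.54, 0.38) = 0.54

0.54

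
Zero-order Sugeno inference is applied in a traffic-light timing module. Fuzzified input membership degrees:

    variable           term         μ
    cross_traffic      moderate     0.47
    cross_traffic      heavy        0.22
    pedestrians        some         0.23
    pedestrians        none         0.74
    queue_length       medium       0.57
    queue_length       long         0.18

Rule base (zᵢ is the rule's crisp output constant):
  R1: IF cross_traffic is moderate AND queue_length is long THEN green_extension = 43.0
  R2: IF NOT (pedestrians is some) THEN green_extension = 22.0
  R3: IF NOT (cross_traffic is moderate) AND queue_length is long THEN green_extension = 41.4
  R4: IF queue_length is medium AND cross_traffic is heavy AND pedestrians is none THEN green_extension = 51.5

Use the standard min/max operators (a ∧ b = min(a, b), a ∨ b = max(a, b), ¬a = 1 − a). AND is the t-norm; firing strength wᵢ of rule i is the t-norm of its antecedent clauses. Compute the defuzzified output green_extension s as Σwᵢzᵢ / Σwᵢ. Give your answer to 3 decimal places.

32.194

R1 (z=43.0): moderate=0.47, long=0.18; AND[min(a, b)] → w = 0.18
R2 (z=22.0): ¬some=1−0.23=0.77 → w = 0.77
R3 (z=41.4): ¬moderate=1−0.47=0.53, long=0.18; AND[min(a, b)] → w = 0.18
R4 (z=51.5): medium=0.57, heavy=0.22, none=0.74; AND[min(a, b)] → w = 0.22
Weighted average = (0.18·43.0 + 0.77·22.0 + 0.18·41.4 + 0.22·51.5) / (0.18 + 0.77 + 0.18 + 0.22)
  = 43.4620 / 1.3500 = 32.194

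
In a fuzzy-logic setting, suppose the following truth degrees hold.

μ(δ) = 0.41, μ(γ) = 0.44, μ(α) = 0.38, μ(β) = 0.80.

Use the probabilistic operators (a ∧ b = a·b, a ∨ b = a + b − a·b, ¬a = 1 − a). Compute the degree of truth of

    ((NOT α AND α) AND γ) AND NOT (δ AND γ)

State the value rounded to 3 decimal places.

NOT α = 1 − 0.3800 = 0.6200
NOT α AND α = a·b on (0.6200, 0.3800) = 0.2356
(NOT α AND α) AND γ = a·b on (0.2356, 0.4400) = 0.1037
δ AND γ = a·b on (0.4100, 0.4400) = 0.1804
NOT (δ AND γ) = 1 − 0.1804 = 0.8196
((NOT α AND α) AND γ) AND NOT (δ AND γ) = a·b on (0.1037, 0.8196) = 0.0850

0.085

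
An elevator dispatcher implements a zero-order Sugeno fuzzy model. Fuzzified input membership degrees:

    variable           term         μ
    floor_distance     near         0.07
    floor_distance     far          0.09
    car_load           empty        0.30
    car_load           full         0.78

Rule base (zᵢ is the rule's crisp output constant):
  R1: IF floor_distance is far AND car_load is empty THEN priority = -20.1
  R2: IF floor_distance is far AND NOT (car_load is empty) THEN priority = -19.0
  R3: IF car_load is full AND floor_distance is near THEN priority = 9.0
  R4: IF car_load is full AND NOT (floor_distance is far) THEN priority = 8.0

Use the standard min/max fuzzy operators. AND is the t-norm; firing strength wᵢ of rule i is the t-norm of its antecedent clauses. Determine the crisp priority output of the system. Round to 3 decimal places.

3.253

R1 (z=-20.1): far=0.09, empty=0.30; AND[min(a, b)] → w = 0.09
R2 (z=-19.0): far=0.09, ¬empty=1−0.30=0.70; AND[min(a, b)] → w = 0.09
R3 (z=9.0): full=0.78, near=0.07; AND[min(a, b)] → w = 0.07
R4 (z=8.0): full=0.78, ¬far=1−0.09=0.91; AND[min(a, b)] → w = 0.78
Weighted average = (0.09·-20.1 + 0.09·-19.0 + 0.07·9.0 + 0.78·8.0) / (0.09 + 0.09 + 0.07 + 0.78)
  = 3.3510 / 1.0300 = 3.253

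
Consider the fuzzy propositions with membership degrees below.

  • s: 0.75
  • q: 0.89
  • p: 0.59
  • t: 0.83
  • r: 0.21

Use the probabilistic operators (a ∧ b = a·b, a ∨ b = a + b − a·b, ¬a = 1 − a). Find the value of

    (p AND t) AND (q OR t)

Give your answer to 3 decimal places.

p AND t = a·b on (0.5900, 0.8300) = 0.4897
q OR t = a + b − a·b on (0.8900, 0.8300) = 0.9813
(p AND t) AND (q OR t) = a·b on (0.4897, 0.9813) = 0.4805

0.481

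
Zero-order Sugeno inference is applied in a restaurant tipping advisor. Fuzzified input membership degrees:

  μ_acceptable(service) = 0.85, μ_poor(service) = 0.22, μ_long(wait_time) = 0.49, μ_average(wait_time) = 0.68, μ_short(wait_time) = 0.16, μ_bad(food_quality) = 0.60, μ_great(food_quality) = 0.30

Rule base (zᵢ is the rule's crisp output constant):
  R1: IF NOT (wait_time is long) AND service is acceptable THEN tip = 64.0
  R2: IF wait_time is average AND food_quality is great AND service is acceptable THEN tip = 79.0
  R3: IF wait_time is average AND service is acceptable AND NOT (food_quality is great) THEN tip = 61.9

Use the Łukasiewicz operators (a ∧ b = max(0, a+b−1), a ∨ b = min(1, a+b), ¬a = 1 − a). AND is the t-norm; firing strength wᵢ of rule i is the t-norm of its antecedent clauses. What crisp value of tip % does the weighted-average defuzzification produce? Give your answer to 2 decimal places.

R1 (z=64.0): ¬long=1−0.49=0.51, acceptable=0.85; AND[max(0, a+b−1)] → w = 0.36
R2 (z=79.0): average=0.68, great=0.30, acceptable=0.85; AND[max(0, a+b−1)] → w = 0.00
R3 (z=61.9): average=0.68, acceptable=0.85, ¬great=1−0.30=0.70; AND[max(0, a+b−1)] → w = 0.23
Weighted average = (0.36·64.0 + 0.00·79.0 + 0.23·61.9) / (0.36 + 0.00 + 0.23)
  = 37.2770 / 0.5900 = 63.18

63.18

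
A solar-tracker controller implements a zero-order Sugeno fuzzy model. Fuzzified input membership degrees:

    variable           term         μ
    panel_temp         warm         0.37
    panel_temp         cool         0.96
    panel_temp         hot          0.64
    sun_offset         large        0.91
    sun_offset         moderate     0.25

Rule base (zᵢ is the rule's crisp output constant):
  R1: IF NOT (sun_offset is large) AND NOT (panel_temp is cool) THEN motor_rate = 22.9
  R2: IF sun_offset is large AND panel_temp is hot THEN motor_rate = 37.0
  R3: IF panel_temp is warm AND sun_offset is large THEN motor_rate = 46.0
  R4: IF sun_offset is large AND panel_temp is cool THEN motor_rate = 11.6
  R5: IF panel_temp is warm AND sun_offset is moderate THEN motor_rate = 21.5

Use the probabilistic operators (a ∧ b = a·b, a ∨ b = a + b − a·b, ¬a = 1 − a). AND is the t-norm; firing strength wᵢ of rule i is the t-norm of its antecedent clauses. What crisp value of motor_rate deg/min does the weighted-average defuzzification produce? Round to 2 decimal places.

R1 (z=22.9): ¬large=1−0.91=0.09, ¬cool=1−0.96=0.04; AND[a·b] → w = 0.0036
R2 (z=37.0): large=0.91, hot=0.64; AND[a·b] → w = 0.5824
R3 (z=46.0): warm=0.37, large=0.91; AND[a·b] → w = 0.3367
R4 (z=11.6): large=0.91, cool=0.96; AND[a·b] → w = 0.8736
R5 (z=21.5): warm=0.37, moderate=0.25; AND[a·b] → w = 0.0925
Weighted average = (0.0036·22.9 + 0.5824·37.0 + 0.3367·46.0 + 0.8736·11.6 + 0.0925·21.5) / (0.0036 + 0.5824 + 0.3367 + 0.8736 + 0.0925)
  = 49.2420 / 1.8888 = 26.07

26.07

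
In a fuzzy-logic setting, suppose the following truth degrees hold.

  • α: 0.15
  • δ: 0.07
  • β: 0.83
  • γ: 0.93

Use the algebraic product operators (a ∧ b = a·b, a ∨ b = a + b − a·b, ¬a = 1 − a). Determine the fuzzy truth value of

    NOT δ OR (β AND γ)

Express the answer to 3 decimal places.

NOT δ = 1 − 0.0700 = 0.9300
β AND γ = a·b on (0.8300, 0.9300) = 0.7719
NOT δ OR (β AND γ) = a + b − a·b on (0.9300, 0.7719) = 0.9840

0.984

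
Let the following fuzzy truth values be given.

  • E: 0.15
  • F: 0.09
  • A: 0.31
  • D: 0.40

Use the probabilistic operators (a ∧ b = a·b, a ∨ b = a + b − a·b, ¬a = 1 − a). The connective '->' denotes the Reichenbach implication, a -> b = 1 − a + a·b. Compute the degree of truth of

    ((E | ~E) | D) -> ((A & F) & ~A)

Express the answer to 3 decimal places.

0.094

~E = 1 − 0.1500 = 0.8500
E | ~E = a + b − a·b on (0.1500, 0.8500) = 0.8725
(E | ~E) | D = a + b − a·b on (0.8725, 0.4000) = 0.9235
A & F = a·b on (0.3100, 0.0900) = 0.0279
~A = 1 − 0.3100 = 0.6900
(A & F) & ~A = a·b on (0.0279, 0.6900) = 0.0193
((E | ~E) | D) -> ((A & F) & ~A)  [Reichenbach: 1 − a + a·b] with a=0.9235, b=0.0193 → 0.0943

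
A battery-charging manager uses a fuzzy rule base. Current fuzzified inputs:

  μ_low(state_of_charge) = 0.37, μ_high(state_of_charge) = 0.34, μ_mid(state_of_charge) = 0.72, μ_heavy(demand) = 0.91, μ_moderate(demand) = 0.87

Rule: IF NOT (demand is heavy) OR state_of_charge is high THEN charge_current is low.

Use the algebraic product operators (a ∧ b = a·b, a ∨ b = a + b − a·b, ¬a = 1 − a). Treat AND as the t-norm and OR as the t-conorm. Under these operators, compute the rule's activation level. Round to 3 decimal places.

firing strength: ¬heavy=1−0.91=0.09, high=0.34; OR[a + b − a·b] → w = 0.3994

0.399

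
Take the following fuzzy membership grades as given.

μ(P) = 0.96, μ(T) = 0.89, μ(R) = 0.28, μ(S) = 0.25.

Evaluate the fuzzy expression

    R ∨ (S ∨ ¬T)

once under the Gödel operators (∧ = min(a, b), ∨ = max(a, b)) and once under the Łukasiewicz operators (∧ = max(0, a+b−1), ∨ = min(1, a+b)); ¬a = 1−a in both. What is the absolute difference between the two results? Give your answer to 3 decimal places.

0.360

Under Gödel:
  ¬T = 1 − 0.89 = 0.11
  S ∨ ¬T = max(a, b) on (0.25, 0.11) = 0.25
  R ∨ (S ∨ ¬T) = max(a, b) on (0.28, 0.25) = 0.28
  → value = 0.2800
Under Łukasiewicz:
  ¬T = 1 − 0.89 = 0.11
  S ∨ ¬T = min(1, a+b) on (0.25, 0.11) = 0.36
  R ∨ (S ∨ ¬T) = min(1, a+b) on (0.28, 0.36) = 0.64
  → value = 0.6400
|0.2800 − 0.6400| = 0.360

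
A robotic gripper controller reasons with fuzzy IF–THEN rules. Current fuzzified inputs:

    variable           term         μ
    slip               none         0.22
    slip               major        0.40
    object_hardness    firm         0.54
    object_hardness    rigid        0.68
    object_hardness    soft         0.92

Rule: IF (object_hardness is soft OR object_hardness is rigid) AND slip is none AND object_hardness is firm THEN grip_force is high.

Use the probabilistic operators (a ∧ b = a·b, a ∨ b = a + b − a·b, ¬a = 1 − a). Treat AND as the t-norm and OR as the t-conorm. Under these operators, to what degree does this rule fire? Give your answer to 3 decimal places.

0.116

firing strength: (soft=0.92 OR rigid=0.68) = 0.9744; AND[a·b] with none=0.22, firm=0.54 → w = 0.1158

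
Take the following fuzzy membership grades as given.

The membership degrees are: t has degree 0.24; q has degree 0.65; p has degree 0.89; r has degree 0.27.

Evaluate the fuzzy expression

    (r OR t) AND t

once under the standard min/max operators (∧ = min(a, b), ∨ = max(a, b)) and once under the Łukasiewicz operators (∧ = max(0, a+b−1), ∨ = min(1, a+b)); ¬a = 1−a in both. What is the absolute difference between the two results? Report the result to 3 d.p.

0.240

Under standard min/max:
  r OR t = max(a, b) on (0.27, 0.24) = 0.27
  (r OR t) AND t = min(a, b) on (0.27, 0.24) = 0.24
  → value = 0.2400
Under Łukasiewicz:
  r OR t = min(1, a+b) on (0.27, 0.24) = 0.51
  (r OR t) AND t = max(0, a+b−1) on (0.51, 0.24) = 0.00
  → value = 0.0000
|0.2400 − 0.0000| = 0.240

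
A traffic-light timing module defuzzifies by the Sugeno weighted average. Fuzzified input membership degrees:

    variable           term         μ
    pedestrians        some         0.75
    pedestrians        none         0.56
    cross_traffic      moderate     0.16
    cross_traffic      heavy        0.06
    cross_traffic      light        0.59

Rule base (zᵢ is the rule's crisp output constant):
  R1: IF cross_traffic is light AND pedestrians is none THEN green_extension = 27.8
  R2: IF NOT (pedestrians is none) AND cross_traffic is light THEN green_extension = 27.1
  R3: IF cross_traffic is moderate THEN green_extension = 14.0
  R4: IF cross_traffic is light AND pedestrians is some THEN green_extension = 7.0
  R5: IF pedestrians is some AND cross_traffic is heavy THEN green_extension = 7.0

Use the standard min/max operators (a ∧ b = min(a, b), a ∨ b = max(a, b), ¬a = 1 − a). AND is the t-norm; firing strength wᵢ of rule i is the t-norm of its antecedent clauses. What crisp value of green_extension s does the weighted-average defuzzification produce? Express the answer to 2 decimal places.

R1 (z=27.8): light=0.59, none=0.56; AND[min(a, b)] → w = 0.56
R2 (z=27.1): ¬none=1−0.56=0.44, light=0.59; AND[min(a, b)] → w = 0.44
R3 (z=14.0): moderate=0.16 → w = 0.16
R4 (z=7.0): light=0.59, some=0.75; AND[min(a, b)] → w = 0.59
R5 (z=7.0): some=0.75, heavy=0.06; AND[min(a, b)] → w = 0.06
Weighted average = (0.56·27.8 + 0.44·27.1 + 0.16·14.0 + 0.59·7.0 + 0.06·7.0) / (0.56 + 0.44 + 0.16 + 0.59 + 0.06)
  = 34.2820 / 1.8100 = 18.94

18.94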